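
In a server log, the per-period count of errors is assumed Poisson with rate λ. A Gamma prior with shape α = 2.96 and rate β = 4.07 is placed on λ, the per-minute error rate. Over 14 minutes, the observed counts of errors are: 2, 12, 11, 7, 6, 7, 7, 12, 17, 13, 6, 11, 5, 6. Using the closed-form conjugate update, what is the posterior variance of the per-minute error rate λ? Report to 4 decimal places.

0.3827

With a Gamma(shape α, rate β) prior, the Poisson likelihood is conjugate: the posterior is Gamma(α + ΣXᵢ, β + n).
Sum of counts S = 122 over n = 14 minutes.
Posterior: Gamma(α+S, β+n) = Gamma(2.96+122, 4.07+14) = Gamma(124.96, 18.07).
Var = α/β² = 124.96/18.07² = 0.3827.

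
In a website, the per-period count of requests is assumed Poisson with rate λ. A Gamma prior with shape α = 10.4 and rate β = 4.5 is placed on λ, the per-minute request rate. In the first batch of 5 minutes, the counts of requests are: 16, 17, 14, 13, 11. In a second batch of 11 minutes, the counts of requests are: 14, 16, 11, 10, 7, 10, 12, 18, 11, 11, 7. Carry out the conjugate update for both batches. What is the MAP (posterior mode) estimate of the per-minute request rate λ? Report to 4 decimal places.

10.1171

With a Gamma(shape α, rate β) prior, the Poisson likelihood is conjugate: the posterior is Gamma(α + ΣXᵢ, β + n).
Batch 1: sum of counts S = 71 over n = 5 minutes.
After batch 1: Gamma(α+S, β+n) = Gamma(10.4+71, 4.5+5) = Gamma(81.4, 9.5).
Batch 2: sum of counts S = 127 over n = 11 minutes.
After batch 2: Gamma(α+S, β+n) = Gamma(81.4+127, 9.5+11) = Gamma(208.4, 20.5).
Mode of Gamma(α,β) for α≥1 is (α−1)/β = 207.4/20.5 = 10.1171.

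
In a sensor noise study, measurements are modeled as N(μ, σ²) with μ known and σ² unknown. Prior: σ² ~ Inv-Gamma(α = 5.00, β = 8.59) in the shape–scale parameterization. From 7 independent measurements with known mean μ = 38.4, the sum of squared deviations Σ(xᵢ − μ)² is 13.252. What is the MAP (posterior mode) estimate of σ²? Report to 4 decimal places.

With known mean μ and an Inverse-Gamma(α, β) prior on σ², the Normal likelihood is conjugate: posterior is Inv-Gamma(α + n/2, β + Σ(xᵢ−μ)²/2).
Posterior: Inv-Gamma(5.00 + 7/2, 8.59 + 13.252/2) = Inv-Gamma(8.50, 15.2160).
Mode = β/(α+1) = 15.2160/9.50 = 1.6017.

1.6017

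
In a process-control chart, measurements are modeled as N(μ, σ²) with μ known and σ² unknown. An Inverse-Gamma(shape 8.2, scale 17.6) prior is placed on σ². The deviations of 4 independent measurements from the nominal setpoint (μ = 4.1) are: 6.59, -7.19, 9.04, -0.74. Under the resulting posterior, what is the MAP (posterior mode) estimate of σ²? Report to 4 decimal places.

9.4908

With known mean μ and an Inverse-Gamma(α, β) prior on σ², the Normal likelihood is conjugate: posterior is Inv-Gamma(α + n/2, β + Σ(xᵢ−μ)²/2).
Σ(xᵢ−μ)² = (6.59)² + (-7.19)² + (9.04)² + (-0.74)² = 177.3934.
Posterior: Inv-Gamma(8.2 + 4/2, 17.6 + 177.3934/2) = Inv-Gamma(10.20, 106.29670).
Mode = β/(α+1) = 106.29670/11.20 = 9.4908.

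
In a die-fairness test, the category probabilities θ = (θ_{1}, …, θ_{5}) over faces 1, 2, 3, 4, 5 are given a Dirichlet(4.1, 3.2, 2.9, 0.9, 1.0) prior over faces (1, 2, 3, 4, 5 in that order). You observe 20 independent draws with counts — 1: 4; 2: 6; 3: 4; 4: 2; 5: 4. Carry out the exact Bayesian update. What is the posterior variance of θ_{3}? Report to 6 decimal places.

The Dirichlet prior is conjugate to the Multinomial likelihood: each posterior αⱼ = prior αⱼ + observed count nⱼ.
Posterior concentration: (8.1, 9.2, 6.9, 2.9, 5.0), total = 32.1.
Var[θ_j] = α_j(Σα−α_j)/((Σα)²(Σα+1)) = 6.9·25.2/(32.1²·33.1) = 0.005098.

0.005098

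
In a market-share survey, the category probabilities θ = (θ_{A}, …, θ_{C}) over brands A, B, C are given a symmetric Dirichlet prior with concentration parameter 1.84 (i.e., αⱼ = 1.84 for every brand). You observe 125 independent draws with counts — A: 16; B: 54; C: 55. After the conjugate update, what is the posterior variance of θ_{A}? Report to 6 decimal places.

0.000897

The Dirichlet prior is conjugate to the Multinomial likelihood: each posterior αⱼ = prior αⱼ + observed count nⱼ.
Posterior concentration: (17.84, 55.84, 56.84), total = 130.52.
Var[θ_j] = α_j(Σα−α_j)/((Σα)²(Σα+1)) = 17.84·112.68/(130.52²·131.52) = 0.000897.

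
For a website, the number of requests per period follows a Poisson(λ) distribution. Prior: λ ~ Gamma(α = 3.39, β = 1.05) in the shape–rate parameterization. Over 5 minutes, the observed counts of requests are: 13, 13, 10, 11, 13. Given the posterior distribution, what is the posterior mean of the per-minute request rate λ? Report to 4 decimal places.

10.4777

With a Gamma(shape α, rate β) prior, the Poisson likelihood is conjugate: the posterior is Gamma(α + ΣXᵢ, β + n).
Sum of counts S = 60 over n = 5 minutes.
Posterior: Gamma(α+S, β+n) = Gamma(3.39+60, 1.05+5) = Gamma(63.39, 6.05).
Posterior mean = α/β = 63.39/6.05 = 10.4777.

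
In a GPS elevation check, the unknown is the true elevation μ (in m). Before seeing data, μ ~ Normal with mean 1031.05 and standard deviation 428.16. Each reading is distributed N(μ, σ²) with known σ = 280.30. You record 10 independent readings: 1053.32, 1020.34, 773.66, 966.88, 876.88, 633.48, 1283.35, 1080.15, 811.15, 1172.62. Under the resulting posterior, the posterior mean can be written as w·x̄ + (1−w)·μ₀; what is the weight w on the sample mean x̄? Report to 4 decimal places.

For Normal data with known variance σ², a Normal(μ₀, σ₀²) prior on μ is conjugate. Posterior precision = 1/σ₀² + n/σ²; posterior mean is the precision-weighted average of μ₀ and x̄.
σ₀² = 428.16² = 183320.9856, σ² = 280.30² = 78568.09. Prior precision 1/σ₀² = 1/183320.9856; data precision n/σ² = 10/78568.09.
w = (n/σ²)/(1/σ₀² + n/σ²) = n·σ₀²/(σ² + n·σ₀²) = 10·183320.9856/(78568.09 + 10·183320.9856) = 1833209.856/1911777.946 = 0.9589.

0.9589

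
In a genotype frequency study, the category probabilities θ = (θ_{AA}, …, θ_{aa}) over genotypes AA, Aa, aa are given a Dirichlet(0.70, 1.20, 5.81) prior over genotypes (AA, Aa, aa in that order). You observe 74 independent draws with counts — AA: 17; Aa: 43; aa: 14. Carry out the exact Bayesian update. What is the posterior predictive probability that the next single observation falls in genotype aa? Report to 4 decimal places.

The Dirichlet prior is conjugate to the Multinomial likelihood: each posterior αⱼ = prior αⱼ + observed count nⱼ.
Posterior concentration: (17.70, 44.20, 19.81), total = 81.71.
P(next = aa | data) = α_{aa}/Σα = 0.2424.

0.2424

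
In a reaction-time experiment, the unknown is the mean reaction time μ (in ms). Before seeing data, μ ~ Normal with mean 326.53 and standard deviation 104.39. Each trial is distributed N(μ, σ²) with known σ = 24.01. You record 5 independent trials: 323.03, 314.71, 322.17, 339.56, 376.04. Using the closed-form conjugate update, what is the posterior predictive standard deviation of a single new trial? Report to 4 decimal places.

For Normal data with known variance σ², a Normal(μ₀, σ₀²) prior on μ is conjugate. Posterior precision = 1/σ₀² + n/σ²; posterior mean is the precision-weighted average of μ₀ and x̄.
σ₀² = 104.39² = 10897.2721, σ² = 24.01² = 576.4801; σ² + n·σ₀² = 576.4801 + 5·10897.2721 = 55062.8406.
Posterior precision = 1/σ₀² + n/σ² = 1/10897.2721 + 5/576.4801 = (σ² + n·σ₀²)/(σ₀²σ²) = 55062.8406/(10897.2721·576.4801); posterior variance σₙ² = σ₀²σ²/(σ² + n·σ₀²) = 10897.2721·576.4801/55062.8406 = 114.088929.
Predictive variance for one new observation = σₙ² + σ² = 10897.2721·576.4801/55062.8406 + 576.4801 = σ²·(σ₀² + 55062.8406)/55062.8406 = 576.4801·65960.1127/55062.8406 = 690.569029; SD = √(576.4801·65960.1127/55062.8406) = 26.2787.

26.2787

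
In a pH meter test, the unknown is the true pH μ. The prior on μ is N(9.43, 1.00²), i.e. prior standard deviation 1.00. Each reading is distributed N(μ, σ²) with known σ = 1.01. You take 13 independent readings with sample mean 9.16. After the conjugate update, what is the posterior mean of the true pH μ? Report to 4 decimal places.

9.1796

For Normal data with known variance σ², a Normal(μ₀, σ₀²) prior on μ is conjugate. Posterior precision = 1/σ₀² + n/σ²; posterior mean is the precision-weighted average of μ₀ and x̄.
n·x̄ = 13·9.16 = 119.08.
σ₀² = 1.00² = 1, σ² = 1.01² = 1.0201; σ² + n·σ₀² = 1.0201 + 13·1 = 14.0201.
Posterior mean = (μ₀/σ₀² + n·x̄/σ²)/(1/σ₀² + n/σ²) = (σ²·μ₀ + σ₀²·n·x̄)/(σ² + n·σ₀²) = (1.0201·9.43 + 1·119.08)/14.0201 = 128.699543/14.0201 = 9.1796.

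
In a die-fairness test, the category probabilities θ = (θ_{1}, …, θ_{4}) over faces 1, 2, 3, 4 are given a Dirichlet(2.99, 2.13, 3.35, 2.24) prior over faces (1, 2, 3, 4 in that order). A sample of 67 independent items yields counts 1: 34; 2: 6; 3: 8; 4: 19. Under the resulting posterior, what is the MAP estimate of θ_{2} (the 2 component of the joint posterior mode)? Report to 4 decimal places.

The Dirichlet prior is conjugate to the Multinomial likelihood: each posterior αⱼ = prior αⱼ + observed count nⱼ.
Posterior concentration: (36.99, 8.13, 11.35, 21.24), total = 77.71.
Joint mode component: (α_{2}−1)/(Σα−K) = 7.13/73.71 = 0.0967.

0.0967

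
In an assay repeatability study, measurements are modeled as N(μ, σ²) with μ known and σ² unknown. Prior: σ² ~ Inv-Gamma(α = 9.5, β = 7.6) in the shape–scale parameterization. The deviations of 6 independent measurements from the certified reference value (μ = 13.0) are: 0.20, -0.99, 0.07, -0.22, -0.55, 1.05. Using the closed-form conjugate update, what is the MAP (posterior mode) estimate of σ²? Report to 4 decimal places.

With known mean μ and an Inverse-Gamma(α, β) prior on σ², the Normal likelihood is conjugate: posterior is Inv-Gamma(α + n/2, β + Σ(xᵢ−μ)²/2).
Σ(xᵢ−μ)² = (0.20)² + (-0.99)² + (0.07)² + (-0.22)² + (-0.55)² + (1.05)² = 2.4784.
Posterior: Inv-Gamma(9.5 + 6/2, 7.6 + 2.4784/2) = Inv-Gamma(12.50, 8.83920).
Mode = β/(α+1) = 8.83920/13.50 = 0.6548.

0.6548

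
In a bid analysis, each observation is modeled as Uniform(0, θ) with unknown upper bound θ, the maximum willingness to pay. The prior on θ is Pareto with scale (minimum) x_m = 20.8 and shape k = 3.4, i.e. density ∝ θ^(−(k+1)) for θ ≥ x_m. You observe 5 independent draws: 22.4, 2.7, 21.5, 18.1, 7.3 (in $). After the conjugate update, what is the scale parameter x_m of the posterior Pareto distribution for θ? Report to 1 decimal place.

22.4

A Pareto(scale x_m, shape k) prior on the upper bound θ of Uniform(0, θ) is conjugate: posterior is Pareto(max(x_m, max xᵢ), k + n).
Sample maximum = 22.4; prior scale x_m = 20.8 → posterior scale = max = 22.4.
Posterior shape = 3.4 + 5 = 8.4.
Posterior scale x_m = 22.4.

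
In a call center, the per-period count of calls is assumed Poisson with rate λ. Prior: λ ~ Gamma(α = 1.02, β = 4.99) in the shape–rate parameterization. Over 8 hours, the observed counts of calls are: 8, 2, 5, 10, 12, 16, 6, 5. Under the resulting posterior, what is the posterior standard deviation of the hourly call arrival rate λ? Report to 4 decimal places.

0.6207

With a Gamma(shape α, rate β) prior, the Poisson likelihood is conjugate: the posterior is Gamma(α + ΣXᵢ, β + n).
Sum of counts S = 64 over n = 8 hours.
Posterior: Gamma(α+S, β+n) = Gamma(1.02+64, 4.99+8) = Gamma(65.02, 12.99).
SD = √α/β = √65.02/12.99 = 0.6207.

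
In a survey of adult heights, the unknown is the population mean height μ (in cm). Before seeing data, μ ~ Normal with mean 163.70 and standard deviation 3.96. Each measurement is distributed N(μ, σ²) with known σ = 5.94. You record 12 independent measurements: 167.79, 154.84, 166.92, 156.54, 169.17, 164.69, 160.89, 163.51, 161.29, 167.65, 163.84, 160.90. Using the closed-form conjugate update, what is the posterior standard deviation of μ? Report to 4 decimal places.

1.5735

For Normal data with known variance σ², a Normal(μ₀, σ₀²) prior on μ is conjugate. Posterior precision = 1/σ₀² + n/σ²; posterior mean is the precision-weighted average of μ₀ and x̄.
σ₀² = 3.96² = 15.6816, σ² = 5.94² = 35.2836; σ² + n·σ₀² = 35.2836 + 12·15.6816 = 223.4628.
Posterior precision = 1/σ₀² + n/σ² = 1/15.6816 + 12/35.2836 = (σ² + n·σ₀²)/(σ₀²σ²) = 223.4628/(15.6816·35.2836); posterior variance σₙ² = σ₀²σ²/(σ² + n·σ₀²) = 15.6816·35.2836/223.4628 = 2.476042.
Posterior SD = √σₙ² = √(15.6816·35.2836/223.4628) = 1.5735.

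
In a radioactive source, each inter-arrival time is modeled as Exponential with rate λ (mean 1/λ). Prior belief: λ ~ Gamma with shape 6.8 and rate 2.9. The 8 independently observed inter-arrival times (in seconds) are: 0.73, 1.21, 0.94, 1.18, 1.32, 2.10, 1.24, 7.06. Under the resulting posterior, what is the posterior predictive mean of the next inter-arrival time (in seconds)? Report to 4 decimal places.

With a Gamma(shape α, rate β) prior on the exponential rate λ, the posterior after n observations with total T = Σxᵢ is Gamma(α+n, β+T).
Sum of observations T = 15.78 seconds; n = 8.
Posterior: Gamma(6.8+8, 2.9+15.78) = Gamma(14.8, 18.68).
The predictive distribution for the next observation is Lomax; its mean is β/(α−1) = 18.68/13.8 = 1.3536.

1.3536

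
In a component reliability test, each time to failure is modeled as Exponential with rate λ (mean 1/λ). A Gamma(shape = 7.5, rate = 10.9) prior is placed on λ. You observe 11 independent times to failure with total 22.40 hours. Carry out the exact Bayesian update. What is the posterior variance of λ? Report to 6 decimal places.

With a Gamma(shape α, rate β) prior on the exponential rate λ, the posterior after n observations with total T = Σxᵢ is Gamma(α+n, β+T).
Posterior: Gamma(7.5+11, 10.9+22.40) = Gamma(18.5, 33.30).
Var = α/β² = 0.016683.

0.016683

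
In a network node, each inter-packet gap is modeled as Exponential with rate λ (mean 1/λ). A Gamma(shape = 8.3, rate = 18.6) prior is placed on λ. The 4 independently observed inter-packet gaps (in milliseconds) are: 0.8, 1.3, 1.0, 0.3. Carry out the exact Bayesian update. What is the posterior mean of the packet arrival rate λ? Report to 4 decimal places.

With a Gamma(shape α, rate β) prior on the exponential rate λ, the posterior after n observations with total T = Σxᵢ is Gamma(α+n, β+T).
Sum of observations T = 3.4 milliseconds; n = 4.
Posterior: Gamma(8.3+4, 18.6+3.4) = Gamma(12.3, 22.0).
Posterior mean of λ = α/β = 12.3/22.0 = 0.5591.

0.5591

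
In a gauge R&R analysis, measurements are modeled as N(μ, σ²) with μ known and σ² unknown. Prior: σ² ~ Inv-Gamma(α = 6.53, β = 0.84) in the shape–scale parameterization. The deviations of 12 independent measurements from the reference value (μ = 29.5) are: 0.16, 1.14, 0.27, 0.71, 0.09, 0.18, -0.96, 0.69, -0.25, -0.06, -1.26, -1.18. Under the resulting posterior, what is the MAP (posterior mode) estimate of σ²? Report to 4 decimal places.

With known mean μ and an Inverse-Gamma(α, β) prior on σ², the Normal likelihood is conjugate: posterior is Inv-Gamma(α + n/2, β + Σ(xᵢ−μ)²/2).
Σ(xᵢ−μ)² = (0.16)² + (1.14)² + (0.27)² + (0.71)² + (0.09)² + (0.18)² + (-0.96)² + (0.69)² + (-0.25)² + (-0.06)² + (-1.26)² + (-1.18)² = 6.3865.
Posterior: Inv-Gamma(6.53 + 12/2, 0.84 + 6.3865/2) = Inv-Gamma(12.53, 4.03325).
Mode = β/(α+1) = 4.03325/13.53 = 0.2981.

0.2981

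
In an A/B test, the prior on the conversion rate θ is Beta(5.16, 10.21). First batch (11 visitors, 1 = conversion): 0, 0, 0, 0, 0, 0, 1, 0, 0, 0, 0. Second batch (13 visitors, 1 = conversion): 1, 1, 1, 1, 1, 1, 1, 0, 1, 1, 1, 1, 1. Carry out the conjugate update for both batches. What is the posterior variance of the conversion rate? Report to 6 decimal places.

The Beta prior is conjugate to a Binomial/Bernoulli likelihood; the update adds successes to α and failures to β.
After batch 1: Beta(5.16+1, 10.21+10) = Beta(6.16, 20.21).
After batch 2: Beta(6.16+12, 20.21+1) = Beta(18.16, 21.21).
Var = αβ/((α+β)²(α+β+1)) = 18.16·21.21/(39.37²·40.37) = 0.006156.

0.006156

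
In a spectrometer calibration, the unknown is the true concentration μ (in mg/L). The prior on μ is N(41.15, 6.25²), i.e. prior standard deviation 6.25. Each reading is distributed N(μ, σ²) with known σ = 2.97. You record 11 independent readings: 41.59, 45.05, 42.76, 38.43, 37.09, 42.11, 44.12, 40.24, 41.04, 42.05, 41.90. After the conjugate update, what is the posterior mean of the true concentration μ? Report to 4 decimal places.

41.4823

For Normal data with known variance σ², a Normal(μ₀, σ₀²) prior on μ is conjugate. Posterior precision = 1/σ₀² + n/σ²; posterior mean is the precision-weighted average of μ₀ and x̄.
Σxᵢ = 41.59 + 45.05 + 42.76 + 38.43 + 37.09 + 42.11 + 44.12 + 40.24 + 41.04 + 42.05 + 41.90 = 456.38, so n·x̄ = 456.38.
σ₀² = 6.25² = 39.0625, σ² = 2.97² = 8.8209; σ² + n·σ₀² = 8.8209 + 11·39.0625 = 438.5084.
Posterior mean = (μ₀/σ₀² + n·x̄/σ²)/(1/σ₀² + n/σ²) = (σ²·μ₀ + σ₀²·n·x̄)/(σ² + n·σ₀²) = (8.8209·41.15 + 39.0625·456.38)/438.5084 = 18190.323785/438.5084 = 41.4823.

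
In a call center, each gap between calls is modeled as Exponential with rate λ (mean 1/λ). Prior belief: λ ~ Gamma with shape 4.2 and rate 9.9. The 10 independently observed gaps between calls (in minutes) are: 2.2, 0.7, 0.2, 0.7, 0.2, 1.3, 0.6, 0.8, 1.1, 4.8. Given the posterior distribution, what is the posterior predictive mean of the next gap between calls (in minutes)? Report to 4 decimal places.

With a Gamma(shape α, rate β) prior on the exponential rate λ, the posterior after n observations with total T = Σxᵢ is Gamma(α+n, β+T).
Sum of observations T = 12.6 minutes; n = 10.
Posterior: Gamma(4.2+10, 9.9+12.6) = Gamma(14.2, 22.5).
The predictive distribution for the next observation is Lomax; its mean is β/(α−1) = 22.5/13.2 = 1.7045.

1.7045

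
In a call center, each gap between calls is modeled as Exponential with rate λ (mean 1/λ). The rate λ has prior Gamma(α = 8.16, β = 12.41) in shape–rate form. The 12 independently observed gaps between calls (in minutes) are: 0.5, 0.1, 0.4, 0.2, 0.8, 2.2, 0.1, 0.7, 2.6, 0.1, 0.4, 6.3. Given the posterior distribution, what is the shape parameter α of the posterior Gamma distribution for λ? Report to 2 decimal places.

With a Gamma(shape α, rate β) prior on the exponential rate λ, the posterior after n observations with total T = Σxᵢ is Gamma(α+n, β+T).
Sum of observations T = 14.4 minutes; n = 12.
Posterior: Gamma(8.16+12, 12.41+14.4) = Gamma(20.16, 26.81).
Posterior α = 20.16.

20.16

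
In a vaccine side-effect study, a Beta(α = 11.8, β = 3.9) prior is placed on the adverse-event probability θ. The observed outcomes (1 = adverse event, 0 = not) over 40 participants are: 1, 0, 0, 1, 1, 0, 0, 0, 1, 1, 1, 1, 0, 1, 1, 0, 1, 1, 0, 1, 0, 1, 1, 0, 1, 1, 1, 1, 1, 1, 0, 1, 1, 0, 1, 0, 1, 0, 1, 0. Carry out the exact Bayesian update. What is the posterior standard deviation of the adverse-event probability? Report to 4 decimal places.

0.0629

The Beta prior is conjugate to a Binomial/Bernoulli likelihood; the update adds successes to α and failures to β.
Posterior: Beta(α+k, β+n−k) = Beta(11.8+25, 3.9+15) = Beta(36.8, 18.9).
Var = αβ/((α+β)²(α+β+1)) = 36.8·18.9/(55.7²·56.7) = 0.00395381; SD = √0.00395381 = 0.0629.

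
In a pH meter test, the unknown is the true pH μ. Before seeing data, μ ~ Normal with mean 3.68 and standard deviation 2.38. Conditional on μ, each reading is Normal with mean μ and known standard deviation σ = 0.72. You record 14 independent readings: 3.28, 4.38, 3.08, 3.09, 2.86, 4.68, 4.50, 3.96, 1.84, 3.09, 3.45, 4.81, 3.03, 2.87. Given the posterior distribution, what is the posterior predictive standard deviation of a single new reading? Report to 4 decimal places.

0.7451

For Normal data with known variance σ², a Normal(μ₀, σ₀²) prior on μ is conjugate. Posterior precision = 1/σ₀² + n/σ²; posterior mean is the precision-weighted average of μ₀ and x̄.
σ₀² = 2.38² = 5.6644, σ² = 0.72² = 0.5184; σ² + n·σ₀² = 0.5184 + 14·5.6644 = 79.82.
Posterior precision = 1/σ₀² + n/σ² = 1/5.6644 + 14/0.5184 = (σ² + n·σ₀²)/(σ₀²σ²) = 79.82/(5.6644·0.5184); posterior variance σₙ² = σ₀²σ²/(σ² + n·σ₀²) = 5.6644·0.5184/79.82 = 0.036788.
Predictive variance for one new observation = σₙ² + σ² = 5.6644·0.5184/79.82 + 0.5184 = σ²·(σ₀² + 79.82)/79.82 = 0.5184·85.4844/79.82 = 0.555188; SD = √(0.5184·85.4844/79.82) = 0.7451.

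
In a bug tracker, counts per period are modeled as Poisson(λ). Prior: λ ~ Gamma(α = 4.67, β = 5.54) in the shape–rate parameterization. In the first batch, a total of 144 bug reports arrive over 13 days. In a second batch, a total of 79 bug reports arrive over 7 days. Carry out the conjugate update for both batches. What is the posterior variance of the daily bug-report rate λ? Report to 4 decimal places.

With a Gamma(shape α, rate β) prior, the Poisson likelihood is conjugate: the posterior is Gamma(α + ΣXᵢ, β + n).
After batch 1: Gamma(α+S, β+n) = Gamma(4.67+144, 5.54+13) = Gamma(148.67, 18.54).
After batch 2: Gamma(α+S, β+n) = Gamma(148.67+79, 18.54+7) = Gamma(227.67, 25.54).
Var = α/β² = 227.67/25.54² = 0.3490.

0.3490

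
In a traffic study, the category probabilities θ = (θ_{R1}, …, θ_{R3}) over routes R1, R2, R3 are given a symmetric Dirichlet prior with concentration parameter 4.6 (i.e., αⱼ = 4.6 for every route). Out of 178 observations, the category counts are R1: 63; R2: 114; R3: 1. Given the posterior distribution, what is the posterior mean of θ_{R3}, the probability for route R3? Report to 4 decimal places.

The Dirichlet prior is conjugate to the Multinomial likelihood: each posterior αⱼ = prior αⱼ + observed count nⱼ.
Posterior concentration: (67.6, 118.6, 5.6), total = 191.8.
E[θ_{R3}|data] = α_{R3}/Σα = 5.6/191.8 = 0.0292.

0.0292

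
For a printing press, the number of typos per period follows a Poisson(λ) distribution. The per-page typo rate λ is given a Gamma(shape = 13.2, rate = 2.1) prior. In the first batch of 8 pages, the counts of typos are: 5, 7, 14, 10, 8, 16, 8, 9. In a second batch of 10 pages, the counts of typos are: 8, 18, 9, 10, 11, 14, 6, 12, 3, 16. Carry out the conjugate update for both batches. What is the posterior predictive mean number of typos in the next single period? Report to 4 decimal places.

9.8109

With a Gamma(shape α, rate β) prior, the Poisson likelihood is conjugate: the posterior is Gamma(α + ΣXᵢ, β + n).
Batch 1: sum of counts S = 77 over n = 8 pages.
After batch 1: Gamma(α+S, β+n) = Gamma(13.2+77, 2.1+8) = Gamma(90.2, 10.1).
Batch 2: sum of counts S = 107 over n = 10 pages.
After batch 2: Gamma(α+S, β+n) = Gamma(90.2+107, 10.1+10) = Gamma(197.2, 20.1).
The predictive distribution for one future period is NegBinom with mean α/β = 9.8109.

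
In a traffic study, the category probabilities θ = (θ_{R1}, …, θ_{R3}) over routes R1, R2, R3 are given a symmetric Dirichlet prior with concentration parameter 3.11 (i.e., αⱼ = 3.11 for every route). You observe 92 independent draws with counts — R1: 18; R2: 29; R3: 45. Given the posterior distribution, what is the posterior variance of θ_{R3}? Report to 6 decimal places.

0.002437

The Dirichlet prior is conjugate to the Multinomial likelihood: each posterior αⱼ = prior αⱼ + observed count nⱼ.
Posterior concentration: (21.11, 32.11, 48.11), total = 101.33.
Var[θ_j] = α_j(Σα−α_j)/((Σα)²(Σα+1)) = 48.11·53.22/(101.33²·102.33) = 0.002437.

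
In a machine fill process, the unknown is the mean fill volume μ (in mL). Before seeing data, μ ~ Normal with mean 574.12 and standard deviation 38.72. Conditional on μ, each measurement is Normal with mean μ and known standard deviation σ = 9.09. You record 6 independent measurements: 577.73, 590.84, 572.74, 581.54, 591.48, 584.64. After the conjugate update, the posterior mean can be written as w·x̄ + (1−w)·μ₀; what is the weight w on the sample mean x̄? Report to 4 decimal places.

For Normal data with known variance σ², a Normal(μ₀, σ₀²) prior on μ is conjugate. Posterior precision = 1/σ₀² + n/σ²; posterior mean is the precision-weighted average of μ₀ and x̄.
σ₀² = 38.72² = 1499.2384, σ² = 9.09² = 82.6281. Prior precision 1/σ₀² = 1/1499.2384; data precision n/σ² = 6/82.6281.
w = (n/σ²)/(1/σ₀² + n/σ²) = n·σ₀²/(σ² + n·σ₀²) = 6·1499.2384/(82.6281 + 6·1499.2384) = 8995.4304/9078.0585 = 0.9909.

0.9909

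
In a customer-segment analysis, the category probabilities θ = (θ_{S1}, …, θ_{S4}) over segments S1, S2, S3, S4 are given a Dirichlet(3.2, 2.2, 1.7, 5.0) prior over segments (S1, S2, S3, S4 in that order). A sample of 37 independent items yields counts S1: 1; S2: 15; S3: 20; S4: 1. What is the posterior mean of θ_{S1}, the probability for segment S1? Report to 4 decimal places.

The Dirichlet prior is conjugate to the Multinomial likelihood: each posterior αⱼ = prior αⱼ + observed count nⱼ.
Posterior concentration: (4.2, 17.2, 21.7, 6.0), total = 49.1.
E[θ_{S1}|data] = α_{S1}/Σα = 4.2/49.1 = 0.0855.

0.0855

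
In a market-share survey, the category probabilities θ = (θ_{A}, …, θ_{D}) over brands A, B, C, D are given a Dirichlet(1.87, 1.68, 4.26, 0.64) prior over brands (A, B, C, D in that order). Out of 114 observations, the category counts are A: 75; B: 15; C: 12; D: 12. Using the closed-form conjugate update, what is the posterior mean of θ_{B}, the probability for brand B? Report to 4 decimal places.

The Dirichlet prior is conjugate to the Multinomial likelihood: each posterior αⱼ = prior αⱼ + observed count nⱼ.
Posterior concentration: (76.87, 16.68, 16.26, 12.64), total = 122.45.
E[θ_{B}|data] = α_{B}/Σα = 16.68/122.45 = 0.1362.

0.1362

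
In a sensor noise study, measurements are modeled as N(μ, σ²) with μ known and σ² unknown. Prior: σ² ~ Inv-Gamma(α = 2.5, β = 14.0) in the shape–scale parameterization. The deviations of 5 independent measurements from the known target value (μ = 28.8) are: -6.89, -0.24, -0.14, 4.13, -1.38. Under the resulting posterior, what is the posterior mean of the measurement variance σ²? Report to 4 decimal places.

With known mean μ and an Inverse-Gamma(α, β) prior on σ², the Normal likelihood is conjugate: posterior is Inv-Gamma(α + n/2, β + Σ(xᵢ−μ)²/2).
Σ(xᵢ−μ)² = (-6.89)² + (-0.24)² + (-0.14)² + (4.13)² + (-1.38)² = 66.5106.
Posterior: Inv-Gamma(2.5 + 5/2, 14.0 + 66.5106/2) = Inv-Gamma(5.00, 47.25530).
E[σ²|data] = β/(α−1) = 47.25530/4.00 = 11.8138.

11.8138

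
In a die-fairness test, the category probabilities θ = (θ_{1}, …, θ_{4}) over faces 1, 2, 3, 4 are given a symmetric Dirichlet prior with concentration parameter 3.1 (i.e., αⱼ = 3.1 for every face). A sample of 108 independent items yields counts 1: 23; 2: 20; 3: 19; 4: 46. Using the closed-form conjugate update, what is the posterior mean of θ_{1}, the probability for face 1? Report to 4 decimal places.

0.2168

The Dirichlet prior is conjugate to the Multinomial likelihood: each posterior αⱼ = prior αⱼ + observed count nⱼ.
Posterior concentration: (26.1, 23.1, 22.1, 49.1), total = 120.4.
E[θ_{1}|data] = α_{1}/Σα = 26.1/120.4 = 0.2168.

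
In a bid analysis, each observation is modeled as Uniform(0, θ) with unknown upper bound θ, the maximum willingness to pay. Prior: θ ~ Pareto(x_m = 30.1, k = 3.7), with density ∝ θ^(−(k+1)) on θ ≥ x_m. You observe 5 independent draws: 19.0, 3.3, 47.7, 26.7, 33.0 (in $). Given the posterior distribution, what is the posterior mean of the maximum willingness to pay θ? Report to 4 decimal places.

A Pareto(scale x_m, shape k) prior on the upper bound θ of Uniform(0, θ) is conjugate: posterior is Pareto(max(x_m, max xᵢ), k + n).
Sample maximum = 47.7; prior scale x_m = 30.1 → posterior scale = max = 47.7.
Posterior shape = 3.7 + 5 = 8.7.
E[θ|data] = k·x_m/(k−1) = 8.7·47.7/7.7 = 53.8948.

53.8948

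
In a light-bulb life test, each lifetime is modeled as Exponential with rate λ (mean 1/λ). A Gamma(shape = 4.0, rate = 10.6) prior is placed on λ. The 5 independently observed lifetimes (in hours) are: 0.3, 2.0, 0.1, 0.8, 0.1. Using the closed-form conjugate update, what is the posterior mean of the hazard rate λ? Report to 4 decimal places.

0.6475

With a Gamma(shape α, rate β) prior on the exponential rate λ, the posterior after n observations with total T = Σxᵢ is Gamma(α+n, β+T).
Sum of observations T = 3.3 hours; n = 5.
Posterior: Gamma(4.0+5, 10.6+3.3) = Gamma(9.0, 13.9).
Posterior mean of λ = α/β = 9.0/13.9 = 0.6475.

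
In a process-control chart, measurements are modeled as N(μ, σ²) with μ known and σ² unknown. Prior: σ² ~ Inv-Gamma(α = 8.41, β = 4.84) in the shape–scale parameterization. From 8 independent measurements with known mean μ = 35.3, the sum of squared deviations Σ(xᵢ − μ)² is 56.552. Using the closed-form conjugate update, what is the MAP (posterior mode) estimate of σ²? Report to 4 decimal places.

With known mean μ and an Inverse-Gamma(α, β) prior on σ², the Normal likelihood is conjugate: posterior is Inv-Gamma(α + n/2, β + Σ(xᵢ−μ)²/2).
Posterior: Inv-Gamma(8.41 + 8/2, 4.84 + 56.552/2) = Inv-Gamma(12.41, 33.1160).
Mode = β/(α+1) = 33.1160/13.41 = 2.4695.

2.4695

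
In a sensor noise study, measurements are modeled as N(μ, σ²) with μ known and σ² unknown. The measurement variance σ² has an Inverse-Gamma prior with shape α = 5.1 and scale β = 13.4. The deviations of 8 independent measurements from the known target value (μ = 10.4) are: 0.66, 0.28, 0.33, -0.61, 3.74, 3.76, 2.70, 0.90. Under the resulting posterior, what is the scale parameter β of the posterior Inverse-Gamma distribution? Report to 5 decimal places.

32.01010

With known mean μ and an Inverse-Gamma(α, β) prior on σ², the Normal likelihood is conjugate: posterior is Inv-Gamma(α + n/2, β + Σ(xᵢ−μ)²/2).
Σ(xᵢ−μ)² = (0.66)² + (0.28)² + (0.33)² + (-0.61)² + (3.74)² + (3.76)² + (2.70)² + (0.90)² = 37.2202.
Posterior: Inv-Gamma(5.1 + 8/2, 13.4 + 37.2202/2) = Inv-Gamma(9.10, 32.01010).
Posterior β = 32.01010.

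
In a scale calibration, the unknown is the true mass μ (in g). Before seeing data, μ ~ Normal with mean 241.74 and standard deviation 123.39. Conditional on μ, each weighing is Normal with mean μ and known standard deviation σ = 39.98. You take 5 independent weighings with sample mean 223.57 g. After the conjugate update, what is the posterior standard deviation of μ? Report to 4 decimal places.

17.6948

For Normal data with known variance σ², a Normal(μ₀, σ₀²) prior on μ is conjugate. Posterior precision = 1/σ₀² + n/σ²; posterior mean is the precision-weighted average of μ₀ and x̄.
σ₀² = 123.39² = 15225.0921, σ² = 39.98² = 1598.4004; σ² + n·σ₀² = 1598.4004 + 5·15225.0921 = 77723.8609.
Posterior precision = 1/σ₀² + n/σ² = 1/15225.0921 + 5/1598.4004 = (σ² + n·σ₀²)/(σ₀²σ²) = 77723.8609/(15225.0921·1598.4004); posterior variance σₙ² = σ₀²σ²/(σ² + n·σ₀²) = 15225.0921·1598.4004/77723.8609 = 313.105821.
Posterior SD = √σₙ² = √(15225.0921·1598.4004/77723.8609) = 17.6948.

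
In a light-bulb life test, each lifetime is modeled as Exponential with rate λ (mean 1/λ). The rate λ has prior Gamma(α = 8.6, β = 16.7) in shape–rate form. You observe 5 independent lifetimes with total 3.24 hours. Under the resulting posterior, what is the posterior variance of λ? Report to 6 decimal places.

With a Gamma(shape α, rate β) prior on the exponential rate λ, the posterior after n observations with total T = Σxᵢ is Gamma(α+n, β+T).
Posterior: Gamma(8.6+5, 16.7+3.24) = Gamma(13.6, 19.94).
Var = α/β² = 0.034205.

0.034205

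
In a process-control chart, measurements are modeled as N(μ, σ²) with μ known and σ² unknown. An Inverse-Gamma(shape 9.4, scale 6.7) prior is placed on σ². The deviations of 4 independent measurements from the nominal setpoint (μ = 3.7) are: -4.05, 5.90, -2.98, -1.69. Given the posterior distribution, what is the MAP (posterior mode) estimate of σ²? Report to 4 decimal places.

With known mean μ and an Inverse-Gamma(α, β) prior on σ², the Normal likelihood is conjugate: posterior is Inv-Gamma(α + n/2, β + Σ(xᵢ−μ)²/2).
Σ(xᵢ−μ)² = (-4.05)² + (5.90)² + (-2.98)² + (-1.69)² = 62.9490.
Posterior: Inv-Gamma(9.4 + 4/2, 6.7 + 62.9490/2) = Inv-Gamma(11.40, 38.17450).
Mode = β/(α+1) = 38.17450/12.40 = 3.0786.

3.0786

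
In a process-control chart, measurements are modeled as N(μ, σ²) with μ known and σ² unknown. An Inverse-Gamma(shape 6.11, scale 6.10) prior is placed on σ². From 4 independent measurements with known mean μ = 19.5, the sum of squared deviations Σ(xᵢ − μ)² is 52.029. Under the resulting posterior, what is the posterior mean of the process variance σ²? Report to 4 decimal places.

With known mean μ and an Inverse-Gamma(α, β) prior on σ², the Normal likelihood is conjugate: posterior is Inv-Gamma(α + n/2, β + Σ(xᵢ−μ)²/2).
Posterior: Inv-Gamma(6.11 + 4/2, 6.10 + 52.029/2) = Inv-Gamma(8.11, 32.1145).
E[σ²|data] = β/(α−1) = 32.1145/7.11 = 4.5168.

4.5168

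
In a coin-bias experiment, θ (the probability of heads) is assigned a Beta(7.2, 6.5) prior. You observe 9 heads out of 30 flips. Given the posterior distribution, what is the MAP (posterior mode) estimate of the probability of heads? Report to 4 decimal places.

The Beta prior is conjugate to a Binomial/Bernoulli likelihood; the update adds successes to α and failures to β.
Posterior: Beta(α+k, β+n−k) = Beta(7.2+9, 6.5+21) = Beta(16.2, 27.5).
Mode of Beta(a,b) for a,b>1 is (a−1)/(a+b−2) = 15.2/41.7 = 0.3645.

0.3645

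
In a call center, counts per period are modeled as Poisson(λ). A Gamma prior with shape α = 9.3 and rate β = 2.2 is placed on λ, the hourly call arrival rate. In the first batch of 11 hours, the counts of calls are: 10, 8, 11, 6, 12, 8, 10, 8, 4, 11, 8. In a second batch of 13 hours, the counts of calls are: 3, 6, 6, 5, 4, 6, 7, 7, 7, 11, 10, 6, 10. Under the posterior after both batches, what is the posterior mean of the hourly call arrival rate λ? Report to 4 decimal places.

With a Gamma(shape α, rate β) prior, the Poisson likelihood is conjugate: the posterior is Gamma(α + ΣXᵢ, β + n).
Batch 1: sum of counts S = 96 over n = 11 hours.
After batch 1: Gamma(α+S, β+n) = Gamma(9.3+96, 2.2+11) = Gamma(105.3, 13.2).
Batch 2: sum of counts S = 88 over n = 13 hours.
After batch 2: Gamma(α+S, β+n) = Gamma(105.3+88, 13.2+13) = Gamma(193.3, 26.2).
Posterior mean = α/β = 193.3/26.2 = 7.3779.

7.3779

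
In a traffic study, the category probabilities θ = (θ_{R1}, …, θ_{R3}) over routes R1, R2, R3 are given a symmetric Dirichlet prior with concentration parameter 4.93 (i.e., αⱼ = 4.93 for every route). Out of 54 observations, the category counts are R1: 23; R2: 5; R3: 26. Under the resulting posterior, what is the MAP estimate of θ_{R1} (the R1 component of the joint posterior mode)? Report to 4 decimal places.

0.4093

The Dirichlet prior is conjugate to the Multinomial likelihood: each posterior αⱼ = prior αⱼ + observed count nⱼ.
Posterior concentration: (27.93, 9.93, 30.93), total = 68.79.
Joint mode component: (α_{R1}−1)/(Σα−K) = 26.93/65.79 = 0.4093.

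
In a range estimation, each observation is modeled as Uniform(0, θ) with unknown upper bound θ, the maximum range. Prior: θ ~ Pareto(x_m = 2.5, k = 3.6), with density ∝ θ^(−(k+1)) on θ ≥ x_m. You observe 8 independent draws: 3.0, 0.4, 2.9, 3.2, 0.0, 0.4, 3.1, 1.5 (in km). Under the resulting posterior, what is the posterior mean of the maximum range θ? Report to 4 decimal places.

3.5019

A Pareto(scale x_m, shape k) prior on the upper bound θ of Uniform(0, θ) is conjugate: posterior is Pareto(max(x_m, max xᵢ), k + n).
Sample maximum = 3.2; prior scale x_m = 2.5 → posterior scale = max = 3.2.
Posterior shape = 3.6 + 8 = 11.6.
E[θ|data] = k·x_m/(k−1) = 11.6·3.2/10.6 = 3.5019.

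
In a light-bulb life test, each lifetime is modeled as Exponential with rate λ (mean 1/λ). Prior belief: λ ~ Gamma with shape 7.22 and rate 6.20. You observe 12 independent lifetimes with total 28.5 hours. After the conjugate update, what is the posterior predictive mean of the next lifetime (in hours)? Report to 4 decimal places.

1.9045

With a Gamma(shape α, rate β) prior on the exponential rate λ, the posterior after n observations with total T = Σxᵢ is Gamma(α+n, β+T).
Posterior: Gamma(7.22+12, 6.20+28.5) = Gamma(19.22, 34.70).
The predictive distribution for the next observation is Lomax; its mean is β/(α−1) = 34.70/18.22 = 1.9045.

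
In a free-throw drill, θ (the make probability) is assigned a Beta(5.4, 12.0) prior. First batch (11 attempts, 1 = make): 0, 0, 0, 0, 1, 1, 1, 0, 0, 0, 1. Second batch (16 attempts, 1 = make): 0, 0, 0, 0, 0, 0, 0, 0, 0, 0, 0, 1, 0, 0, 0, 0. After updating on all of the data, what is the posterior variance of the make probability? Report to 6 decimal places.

The Beta prior is conjugate to a Binomial/Bernoulli likelihood; the update adds successes to α and failures to β.
After batch 1: Beta(5.4+4, 12.0+7) = Beta(9.4, 19.0).
After batch 2: Beta(9.4+1, 19.0+15) = Beta(10.4, 34.0).
Var = αβ/((α+β)²(α+β+1)) = 10.4·34.0/(44.4²·45.4) = 0.003951.

0.003951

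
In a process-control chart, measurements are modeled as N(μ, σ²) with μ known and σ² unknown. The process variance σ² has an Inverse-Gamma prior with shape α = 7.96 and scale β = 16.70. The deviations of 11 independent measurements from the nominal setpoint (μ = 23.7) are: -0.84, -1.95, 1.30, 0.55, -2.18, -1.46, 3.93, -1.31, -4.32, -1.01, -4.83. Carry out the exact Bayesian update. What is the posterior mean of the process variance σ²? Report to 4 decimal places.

With known mean μ and an Inverse-Gamma(α, β) prior on σ², the Normal likelihood is conjugate: posterior is Inv-Gamma(α + n/2, β + Σ(xᵢ−μ)²/2).
Σ(xᵢ−μ)² = (-0.84)² + (-1.95)² + (1.30)² + (0.55)² + (-2.18)² + (-1.46)² + (3.93)² + (-1.31)² + (-4.32)² + (-1.01)² + (-4.83)² = 73.5570.
Posterior: Inv-Gamma(7.96 + 11/2, 16.70 + 73.5570/2) = Inv-Gamma(13.46, 53.47850).
E[σ²|data] = β/(α−1) = 53.47850/12.46 = 4.2920.

4.2920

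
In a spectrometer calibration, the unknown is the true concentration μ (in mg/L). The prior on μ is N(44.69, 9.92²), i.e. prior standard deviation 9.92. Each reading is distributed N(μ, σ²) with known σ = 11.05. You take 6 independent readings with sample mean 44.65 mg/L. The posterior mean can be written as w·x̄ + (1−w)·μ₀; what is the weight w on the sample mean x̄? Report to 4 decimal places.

0.8286

For Normal data with known variance σ², a Normal(μ₀, σ₀²) prior on μ is conjugate. Posterior precision = 1/σ₀² + n/σ²; posterior mean is the precision-weighted average of μ₀ and x̄.
σ₀² = 9.92² = 98.4064, σ² = 11.05² = 122.1025. Prior precision 1/σ₀² = 1/98.4064; data precision n/σ² = 6/122.1025.
w = (n/σ²)/(1/σ₀² + n/σ²) = n·σ₀²/(σ² + n·σ₀²) = 6·98.4064/(122.1025 + 6·98.4064) = 590.4384/712.5409 = 0.8286.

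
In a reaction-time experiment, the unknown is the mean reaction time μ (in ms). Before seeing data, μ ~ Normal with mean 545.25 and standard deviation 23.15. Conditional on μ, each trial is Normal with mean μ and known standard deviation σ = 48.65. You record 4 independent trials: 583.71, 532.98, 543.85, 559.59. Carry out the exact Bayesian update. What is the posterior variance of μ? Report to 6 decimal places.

281.217141

For Normal data with known variance σ², a Normal(μ₀, σ₀²) prior on μ is conjugate. Posterior precision = 1/σ₀² + n/σ²; posterior mean is the precision-weighted average of μ₀ and x̄.
σ₀² = 23.15² = 535.9225, σ² = 48.65² = 2366.8225; σ² + n·σ₀² = 2366.8225 + 4·535.9225 = 4510.5125.
Posterior precision = 1/σ₀² + n/σ² = 1/535.9225 + 4/2366.8225 = (σ² + n·σ₀²)/(σ₀²σ²) = 4510.5125/(535.9225·2366.8225); posterior variance σₙ² = σ₀²σ²/(σ² + n·σ₀²) = 535.9225·2366.8225/4510.5125 = 281.217141.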